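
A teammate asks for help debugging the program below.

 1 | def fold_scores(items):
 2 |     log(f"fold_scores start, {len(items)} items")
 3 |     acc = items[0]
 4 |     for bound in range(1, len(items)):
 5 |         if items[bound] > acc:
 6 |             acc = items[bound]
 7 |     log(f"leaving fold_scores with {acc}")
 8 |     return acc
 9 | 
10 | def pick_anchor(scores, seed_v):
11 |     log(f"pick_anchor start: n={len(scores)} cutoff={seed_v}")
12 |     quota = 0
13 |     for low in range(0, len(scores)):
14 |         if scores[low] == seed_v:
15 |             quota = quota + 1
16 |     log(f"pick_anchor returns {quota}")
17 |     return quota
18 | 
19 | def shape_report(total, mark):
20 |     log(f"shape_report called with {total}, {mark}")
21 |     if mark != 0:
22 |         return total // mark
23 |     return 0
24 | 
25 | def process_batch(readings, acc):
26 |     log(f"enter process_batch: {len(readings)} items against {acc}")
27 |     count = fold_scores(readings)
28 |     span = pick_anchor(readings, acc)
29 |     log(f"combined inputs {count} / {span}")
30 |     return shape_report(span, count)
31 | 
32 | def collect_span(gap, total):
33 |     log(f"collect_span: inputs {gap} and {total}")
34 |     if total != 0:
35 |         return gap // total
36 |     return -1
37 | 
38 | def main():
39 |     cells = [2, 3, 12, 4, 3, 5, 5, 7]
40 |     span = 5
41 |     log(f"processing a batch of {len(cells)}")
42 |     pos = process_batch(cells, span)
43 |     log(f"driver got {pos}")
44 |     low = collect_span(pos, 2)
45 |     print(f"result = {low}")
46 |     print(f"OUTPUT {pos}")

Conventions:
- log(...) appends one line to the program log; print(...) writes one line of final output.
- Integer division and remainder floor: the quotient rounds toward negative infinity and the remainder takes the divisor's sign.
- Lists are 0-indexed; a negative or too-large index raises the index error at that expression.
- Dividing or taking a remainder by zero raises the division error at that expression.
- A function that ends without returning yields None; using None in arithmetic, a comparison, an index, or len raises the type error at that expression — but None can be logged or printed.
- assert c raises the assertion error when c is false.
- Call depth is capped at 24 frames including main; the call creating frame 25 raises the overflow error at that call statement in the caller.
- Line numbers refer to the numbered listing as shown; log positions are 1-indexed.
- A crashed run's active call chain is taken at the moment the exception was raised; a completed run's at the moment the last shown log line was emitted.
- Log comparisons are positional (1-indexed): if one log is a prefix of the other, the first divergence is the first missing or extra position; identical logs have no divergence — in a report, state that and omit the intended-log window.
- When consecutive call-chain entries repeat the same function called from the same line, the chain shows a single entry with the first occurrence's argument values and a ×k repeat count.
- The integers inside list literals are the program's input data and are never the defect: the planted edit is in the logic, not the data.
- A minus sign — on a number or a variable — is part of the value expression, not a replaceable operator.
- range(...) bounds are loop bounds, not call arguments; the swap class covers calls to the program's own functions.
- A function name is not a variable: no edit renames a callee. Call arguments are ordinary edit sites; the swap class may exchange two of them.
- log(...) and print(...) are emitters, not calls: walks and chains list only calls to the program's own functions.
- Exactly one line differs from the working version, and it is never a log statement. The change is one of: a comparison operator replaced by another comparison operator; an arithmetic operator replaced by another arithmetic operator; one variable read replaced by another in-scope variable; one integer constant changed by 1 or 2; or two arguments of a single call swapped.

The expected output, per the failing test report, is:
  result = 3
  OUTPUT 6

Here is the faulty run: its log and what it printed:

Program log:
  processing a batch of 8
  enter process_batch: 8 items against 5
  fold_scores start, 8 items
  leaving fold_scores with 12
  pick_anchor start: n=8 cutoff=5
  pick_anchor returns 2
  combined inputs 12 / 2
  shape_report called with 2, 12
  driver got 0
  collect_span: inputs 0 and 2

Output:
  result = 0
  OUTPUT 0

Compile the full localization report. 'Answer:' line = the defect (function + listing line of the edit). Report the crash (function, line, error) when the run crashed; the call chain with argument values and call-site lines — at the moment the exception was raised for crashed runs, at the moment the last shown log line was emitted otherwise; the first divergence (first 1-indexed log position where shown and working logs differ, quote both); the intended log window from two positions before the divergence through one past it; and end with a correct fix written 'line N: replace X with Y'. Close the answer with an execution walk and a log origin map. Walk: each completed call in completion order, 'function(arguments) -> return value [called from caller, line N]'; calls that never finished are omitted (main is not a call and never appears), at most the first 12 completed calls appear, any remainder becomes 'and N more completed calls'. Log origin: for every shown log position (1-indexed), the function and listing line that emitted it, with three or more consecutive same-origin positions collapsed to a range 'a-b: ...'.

Answer: the defect is in process_batch at line 30.
Key observation: The earliest visible damage is log position 8 — 'shape_report called with 2, 12' rather than the intended 'shape_report called with 12, 2'.
Call chain: main -> collect_span(0, 2) (called at line 44).
First divergence: at position 8 the run shows 'shape_report called with 2, 12' where the working version logs 'shape_report called with 12, 2'.
Intended log window:
  6: pick_anchor returns 2
  7: combined inputs 12 / 2
  8: shape_report called with 12, 2
  9: driver got 6
Execution walk:
  fold_scores([2, 3, 12, 4, 3, 5, 5, 7]) -> 12  [called from process_batch, line 27]
  pick_anchor([2, 3, 12, 4, 3, 5, 5, 7], 5) -> 2  [called from process_batch, line 28]
  shape_report(2, 12) -> 0  [called from process_batch, line 30]
  process_batch([2, 3, 12, 4, 3, 5, 5, 7], 5) -> 0  [called from main, line 42]
  collect_span(0, 2) -> 0  [called from main, line 44]
Log line origins:
  1: logged in main at line 41
  2: logged in process_batch at line 26
  3: logged in fold_scores at line 2
  4: logged in fold_scores at line 7
  5: logged in pick_anchor at line 11
  6: logged in pick_anchor at line 16
  7: logged in process_batch at line 29
  8: logged in shape_report at line 20
  9: logged in main at line 43
  10: logged in collect_span at line 33
A correct fix: line 30: replace `shape_report(span, count)` with `shape_report(count, span)`.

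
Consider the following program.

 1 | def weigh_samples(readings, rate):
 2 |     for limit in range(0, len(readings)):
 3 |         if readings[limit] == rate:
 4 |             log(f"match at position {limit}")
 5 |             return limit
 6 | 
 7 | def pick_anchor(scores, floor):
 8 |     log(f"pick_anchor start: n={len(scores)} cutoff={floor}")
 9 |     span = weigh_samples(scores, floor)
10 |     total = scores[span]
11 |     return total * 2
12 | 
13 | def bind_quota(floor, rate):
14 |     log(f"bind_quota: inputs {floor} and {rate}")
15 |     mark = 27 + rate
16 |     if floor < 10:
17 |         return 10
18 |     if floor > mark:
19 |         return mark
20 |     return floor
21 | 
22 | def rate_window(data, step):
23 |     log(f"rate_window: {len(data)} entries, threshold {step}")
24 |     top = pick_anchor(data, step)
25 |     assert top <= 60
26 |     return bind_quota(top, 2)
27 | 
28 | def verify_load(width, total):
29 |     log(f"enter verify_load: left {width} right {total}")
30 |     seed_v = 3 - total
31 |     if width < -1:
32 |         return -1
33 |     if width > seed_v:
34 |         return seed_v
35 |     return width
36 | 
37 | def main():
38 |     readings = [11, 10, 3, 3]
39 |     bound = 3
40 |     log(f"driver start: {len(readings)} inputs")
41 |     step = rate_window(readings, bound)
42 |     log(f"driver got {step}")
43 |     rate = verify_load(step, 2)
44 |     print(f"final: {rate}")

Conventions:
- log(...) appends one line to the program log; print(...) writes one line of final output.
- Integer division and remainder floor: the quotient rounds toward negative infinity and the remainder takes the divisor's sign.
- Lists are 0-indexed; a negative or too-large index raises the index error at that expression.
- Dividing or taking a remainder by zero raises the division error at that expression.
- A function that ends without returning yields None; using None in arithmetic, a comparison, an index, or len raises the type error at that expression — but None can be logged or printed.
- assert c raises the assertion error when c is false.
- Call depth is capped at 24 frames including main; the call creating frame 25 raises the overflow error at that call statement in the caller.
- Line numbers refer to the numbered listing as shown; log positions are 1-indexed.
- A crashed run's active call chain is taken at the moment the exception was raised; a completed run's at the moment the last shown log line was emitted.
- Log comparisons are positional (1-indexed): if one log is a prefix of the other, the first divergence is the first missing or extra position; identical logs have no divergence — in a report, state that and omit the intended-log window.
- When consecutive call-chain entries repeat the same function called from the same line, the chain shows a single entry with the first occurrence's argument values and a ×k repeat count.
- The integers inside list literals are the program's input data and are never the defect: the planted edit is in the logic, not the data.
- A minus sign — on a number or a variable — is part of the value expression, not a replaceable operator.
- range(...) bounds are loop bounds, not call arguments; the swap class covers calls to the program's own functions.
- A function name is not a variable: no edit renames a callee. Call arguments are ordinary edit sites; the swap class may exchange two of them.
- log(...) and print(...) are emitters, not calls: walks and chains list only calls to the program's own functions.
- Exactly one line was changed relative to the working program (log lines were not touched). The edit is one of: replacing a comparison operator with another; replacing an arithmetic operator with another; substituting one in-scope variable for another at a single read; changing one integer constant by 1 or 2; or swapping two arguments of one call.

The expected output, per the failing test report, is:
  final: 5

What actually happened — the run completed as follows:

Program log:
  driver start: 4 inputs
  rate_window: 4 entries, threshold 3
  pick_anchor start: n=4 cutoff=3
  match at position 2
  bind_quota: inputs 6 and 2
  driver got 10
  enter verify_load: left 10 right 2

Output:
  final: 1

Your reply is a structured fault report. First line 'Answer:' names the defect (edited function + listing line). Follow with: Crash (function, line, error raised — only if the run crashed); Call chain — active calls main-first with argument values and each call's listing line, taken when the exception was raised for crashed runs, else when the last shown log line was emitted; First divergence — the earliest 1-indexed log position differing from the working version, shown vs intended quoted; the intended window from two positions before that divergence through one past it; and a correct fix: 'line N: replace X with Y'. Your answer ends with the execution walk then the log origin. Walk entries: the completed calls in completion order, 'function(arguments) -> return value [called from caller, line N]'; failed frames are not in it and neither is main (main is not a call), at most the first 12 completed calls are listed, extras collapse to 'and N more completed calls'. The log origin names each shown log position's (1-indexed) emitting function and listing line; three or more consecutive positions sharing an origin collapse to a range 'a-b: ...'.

Answer: the defect is in verify_load at line 30.
Key observation: Every logged value matches the working version; the printed result is what differs.
Call chain: main -> verify_load(10, 2) (called at line 43).
First divergence: there is none — every log position agrees.
Execution walk:
  weigh_samples([11, 10, 3, 3], 3) -> 2  [called from pick_anchor, line 9]
  pick_anchor([11, 10, 3, 3], 3) -> 6  [called from rate_window, line 24]
  bind_quota(6, 2) -> 10  [called from rate_window, line 26]
  rate_window([11, 10, 3, 3], 3) -> 10  [called from main, line 41]
  verify_load(10, 2) -> 1  [called from main, line 43]
Log origin:
  1: from main, line 40
  2: from rate_window, line 23
  3: from pick_anchor, line 8
  4: from weigh_samples, line 4
  5: from bind_quota, line 14
  6: from main, line 42
  7: from verify_load, line 29
A correct fix: line 30: replace `-` with `+`.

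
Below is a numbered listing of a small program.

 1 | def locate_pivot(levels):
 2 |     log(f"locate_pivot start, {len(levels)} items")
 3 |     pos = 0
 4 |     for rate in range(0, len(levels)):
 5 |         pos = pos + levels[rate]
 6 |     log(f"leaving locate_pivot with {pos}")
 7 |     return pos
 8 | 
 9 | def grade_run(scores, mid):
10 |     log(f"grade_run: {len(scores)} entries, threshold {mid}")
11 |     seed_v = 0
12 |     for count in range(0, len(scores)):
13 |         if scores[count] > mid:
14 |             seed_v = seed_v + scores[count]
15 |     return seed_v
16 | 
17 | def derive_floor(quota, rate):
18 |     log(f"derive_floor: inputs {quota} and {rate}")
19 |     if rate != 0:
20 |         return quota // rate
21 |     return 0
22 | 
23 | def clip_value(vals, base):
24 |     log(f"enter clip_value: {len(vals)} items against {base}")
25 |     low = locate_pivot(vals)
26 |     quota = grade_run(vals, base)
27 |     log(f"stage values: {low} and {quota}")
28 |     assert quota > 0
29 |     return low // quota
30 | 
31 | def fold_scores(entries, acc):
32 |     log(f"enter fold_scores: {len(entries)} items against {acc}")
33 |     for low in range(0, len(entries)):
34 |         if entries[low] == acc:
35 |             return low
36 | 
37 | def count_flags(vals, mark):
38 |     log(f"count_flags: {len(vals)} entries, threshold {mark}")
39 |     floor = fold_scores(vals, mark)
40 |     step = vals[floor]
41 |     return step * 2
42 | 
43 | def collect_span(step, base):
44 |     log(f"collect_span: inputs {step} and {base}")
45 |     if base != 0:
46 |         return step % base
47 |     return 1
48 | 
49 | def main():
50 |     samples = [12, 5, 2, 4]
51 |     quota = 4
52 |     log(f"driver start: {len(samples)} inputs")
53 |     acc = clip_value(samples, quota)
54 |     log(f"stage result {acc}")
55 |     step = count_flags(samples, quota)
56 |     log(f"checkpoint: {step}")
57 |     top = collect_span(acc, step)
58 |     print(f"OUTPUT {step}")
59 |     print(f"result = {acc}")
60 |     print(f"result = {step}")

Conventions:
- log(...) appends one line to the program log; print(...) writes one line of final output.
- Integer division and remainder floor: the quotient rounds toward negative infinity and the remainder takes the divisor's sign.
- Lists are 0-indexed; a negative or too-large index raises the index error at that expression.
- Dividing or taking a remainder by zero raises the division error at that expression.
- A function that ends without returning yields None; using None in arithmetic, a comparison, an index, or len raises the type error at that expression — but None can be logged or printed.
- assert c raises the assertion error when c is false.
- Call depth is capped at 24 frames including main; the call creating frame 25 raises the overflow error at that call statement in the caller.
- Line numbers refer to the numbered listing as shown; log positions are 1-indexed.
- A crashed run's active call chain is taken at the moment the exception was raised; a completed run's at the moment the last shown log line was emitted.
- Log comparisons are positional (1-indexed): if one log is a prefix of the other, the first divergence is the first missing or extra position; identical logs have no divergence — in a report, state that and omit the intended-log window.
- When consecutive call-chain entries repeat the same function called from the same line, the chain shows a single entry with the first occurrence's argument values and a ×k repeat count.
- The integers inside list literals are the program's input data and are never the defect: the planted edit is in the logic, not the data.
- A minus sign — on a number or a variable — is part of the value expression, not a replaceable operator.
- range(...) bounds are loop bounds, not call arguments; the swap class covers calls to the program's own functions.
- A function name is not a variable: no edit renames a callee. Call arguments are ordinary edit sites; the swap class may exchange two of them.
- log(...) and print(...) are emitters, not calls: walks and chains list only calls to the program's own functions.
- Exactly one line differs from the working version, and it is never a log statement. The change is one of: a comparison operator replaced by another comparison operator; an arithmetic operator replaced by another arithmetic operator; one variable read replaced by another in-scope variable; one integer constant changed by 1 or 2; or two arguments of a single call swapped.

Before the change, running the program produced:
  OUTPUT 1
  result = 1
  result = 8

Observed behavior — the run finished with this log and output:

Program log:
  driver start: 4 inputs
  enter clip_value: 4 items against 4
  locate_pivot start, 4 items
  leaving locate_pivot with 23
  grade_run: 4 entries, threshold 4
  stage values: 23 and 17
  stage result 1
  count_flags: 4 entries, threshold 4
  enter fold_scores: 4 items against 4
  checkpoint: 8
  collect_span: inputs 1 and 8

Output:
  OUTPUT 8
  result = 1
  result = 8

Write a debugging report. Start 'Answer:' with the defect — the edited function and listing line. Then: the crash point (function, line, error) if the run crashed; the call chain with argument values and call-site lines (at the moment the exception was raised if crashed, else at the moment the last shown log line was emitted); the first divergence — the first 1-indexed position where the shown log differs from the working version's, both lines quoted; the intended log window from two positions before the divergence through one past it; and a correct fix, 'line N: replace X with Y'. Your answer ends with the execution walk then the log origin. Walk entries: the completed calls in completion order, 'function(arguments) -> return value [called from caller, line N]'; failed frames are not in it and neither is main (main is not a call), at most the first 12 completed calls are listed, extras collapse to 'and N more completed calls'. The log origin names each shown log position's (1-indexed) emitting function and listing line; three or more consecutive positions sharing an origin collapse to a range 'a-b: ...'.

Answer: the defect is in main at line 58.
Key observation: Every logged value matches the working version; the printed result is what differs.
Call chain: main -> collect_span(1, 8) (called at line 57).
First divergence: none — the logs agree in full.
Execution walk:
  locate_pivot([12, 5, 2, 4]) -> 23  [called from clip_value, line 25]
  grade_run([12, 5, 2, 4], 4) -> 17  [called from clip_value, line 26]
  clip_value([12, 5, 2, 4], 4) -> 1  [called from main, line 53]
  fold_scores([12, 5, 2, 4], 4) -> 3  [called from count_flags, line 39]
  count_flags([12, 5, 2, 4], 4) -> 8  [called from main, line 55]
  collect_span(1, 8) -> 1  [called from main, line 57]
Log origins:
  1: from main, line 52
  2: from clip_value, line 24
  3: from locate_pivot, line 2
  4: from locate_pivot, line 6
  5: from grade_run, line 10
  6: from clip_value, line 27
  7: from main, line 54
  8: from count_flags, line 38
  9: from fold_scores, line 32
  10: from main, line 56
  11: from collect_span, line 44
A correct fix: line 58: replace `step` with `top`.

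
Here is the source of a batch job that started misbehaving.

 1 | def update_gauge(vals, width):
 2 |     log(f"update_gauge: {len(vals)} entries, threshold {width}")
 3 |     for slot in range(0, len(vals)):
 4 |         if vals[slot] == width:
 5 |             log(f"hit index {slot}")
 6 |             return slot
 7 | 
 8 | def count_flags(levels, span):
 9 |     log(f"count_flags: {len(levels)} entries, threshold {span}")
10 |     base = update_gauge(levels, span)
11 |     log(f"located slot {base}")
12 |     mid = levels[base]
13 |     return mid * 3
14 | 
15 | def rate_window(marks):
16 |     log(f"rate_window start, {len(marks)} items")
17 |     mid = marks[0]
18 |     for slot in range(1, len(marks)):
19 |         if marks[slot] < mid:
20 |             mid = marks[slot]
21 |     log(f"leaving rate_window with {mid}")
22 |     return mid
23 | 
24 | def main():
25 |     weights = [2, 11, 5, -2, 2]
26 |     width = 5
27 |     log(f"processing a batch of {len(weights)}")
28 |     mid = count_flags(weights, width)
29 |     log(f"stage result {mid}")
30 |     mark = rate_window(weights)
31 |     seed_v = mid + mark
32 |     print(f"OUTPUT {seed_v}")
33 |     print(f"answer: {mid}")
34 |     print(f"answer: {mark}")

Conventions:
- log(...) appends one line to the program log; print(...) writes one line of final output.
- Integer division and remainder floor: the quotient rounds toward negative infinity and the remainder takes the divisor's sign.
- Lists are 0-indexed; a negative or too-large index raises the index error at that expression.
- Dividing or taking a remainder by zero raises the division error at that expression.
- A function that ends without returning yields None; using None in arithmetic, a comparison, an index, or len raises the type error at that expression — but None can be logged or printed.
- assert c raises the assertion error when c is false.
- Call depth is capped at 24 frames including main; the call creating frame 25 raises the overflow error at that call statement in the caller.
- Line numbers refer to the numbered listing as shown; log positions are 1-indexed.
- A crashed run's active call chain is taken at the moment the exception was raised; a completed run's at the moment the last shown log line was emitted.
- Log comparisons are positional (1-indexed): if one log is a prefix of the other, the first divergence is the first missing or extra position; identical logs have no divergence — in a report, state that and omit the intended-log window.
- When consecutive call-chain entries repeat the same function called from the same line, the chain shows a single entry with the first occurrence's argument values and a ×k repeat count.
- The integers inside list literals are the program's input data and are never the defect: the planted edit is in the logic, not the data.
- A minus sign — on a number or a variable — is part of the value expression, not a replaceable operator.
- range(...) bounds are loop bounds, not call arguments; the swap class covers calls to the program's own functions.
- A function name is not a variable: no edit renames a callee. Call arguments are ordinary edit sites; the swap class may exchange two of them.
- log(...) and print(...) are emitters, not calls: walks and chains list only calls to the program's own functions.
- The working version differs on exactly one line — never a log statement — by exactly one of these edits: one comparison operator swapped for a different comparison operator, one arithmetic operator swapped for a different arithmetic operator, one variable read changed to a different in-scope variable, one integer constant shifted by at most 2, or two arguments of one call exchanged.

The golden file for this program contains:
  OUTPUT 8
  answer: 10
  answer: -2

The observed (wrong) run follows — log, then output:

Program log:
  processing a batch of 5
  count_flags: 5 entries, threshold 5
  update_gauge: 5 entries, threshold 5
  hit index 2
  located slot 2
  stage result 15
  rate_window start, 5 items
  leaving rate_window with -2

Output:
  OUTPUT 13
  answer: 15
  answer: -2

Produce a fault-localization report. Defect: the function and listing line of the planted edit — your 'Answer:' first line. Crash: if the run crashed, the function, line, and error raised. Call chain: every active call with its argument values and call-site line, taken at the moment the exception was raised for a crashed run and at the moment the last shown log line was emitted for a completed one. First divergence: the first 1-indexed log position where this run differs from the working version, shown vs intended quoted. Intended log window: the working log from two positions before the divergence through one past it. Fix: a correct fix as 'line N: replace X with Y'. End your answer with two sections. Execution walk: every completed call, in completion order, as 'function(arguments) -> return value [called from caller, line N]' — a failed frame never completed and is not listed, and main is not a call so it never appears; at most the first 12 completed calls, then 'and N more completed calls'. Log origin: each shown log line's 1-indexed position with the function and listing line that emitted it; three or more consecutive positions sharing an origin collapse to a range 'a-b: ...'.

Answer: the defect is in count_flags at line 13.
Core observation: The log first diverges at position 6: the faulty run prints 'stage result 15' where the working version prints 'stage result 10'.
Call chain: main -> rate_window([2, 11, 5, -2, 2]) (called at line 30).
First divergence: position 6 — shown 'stage result 15', intended 'stage result 10'.
Intended log window:
  4: hit index 2
  5: located slot 2
  6: stage result 10
  7: rate_window start, 5 items
Execution walk:
  update_gauge([2, 11, 5, -2, 2], 5) -> 2  [called from count_flags, line 10]
  count_flags([2, 11, 5, -2, 2], 5) -> 15  [called from main, line 28]
  rate_window([2, 11, 5, -2, 2]) -> -2  [called from main, line 30]
Log line origins:
  1: logged in main at line 27
  2: logged in count_flags at line 9
  3: logged in update_gauge at line 2
  4: logged in update_gauge at line 5
  5: logged in count_flags at line 11
  6: logged in main at line 29
  7: logged in rate_window at line 16
  8: logged in rate_window at line 21
A correct fix: line 13: replace `3` with `2`.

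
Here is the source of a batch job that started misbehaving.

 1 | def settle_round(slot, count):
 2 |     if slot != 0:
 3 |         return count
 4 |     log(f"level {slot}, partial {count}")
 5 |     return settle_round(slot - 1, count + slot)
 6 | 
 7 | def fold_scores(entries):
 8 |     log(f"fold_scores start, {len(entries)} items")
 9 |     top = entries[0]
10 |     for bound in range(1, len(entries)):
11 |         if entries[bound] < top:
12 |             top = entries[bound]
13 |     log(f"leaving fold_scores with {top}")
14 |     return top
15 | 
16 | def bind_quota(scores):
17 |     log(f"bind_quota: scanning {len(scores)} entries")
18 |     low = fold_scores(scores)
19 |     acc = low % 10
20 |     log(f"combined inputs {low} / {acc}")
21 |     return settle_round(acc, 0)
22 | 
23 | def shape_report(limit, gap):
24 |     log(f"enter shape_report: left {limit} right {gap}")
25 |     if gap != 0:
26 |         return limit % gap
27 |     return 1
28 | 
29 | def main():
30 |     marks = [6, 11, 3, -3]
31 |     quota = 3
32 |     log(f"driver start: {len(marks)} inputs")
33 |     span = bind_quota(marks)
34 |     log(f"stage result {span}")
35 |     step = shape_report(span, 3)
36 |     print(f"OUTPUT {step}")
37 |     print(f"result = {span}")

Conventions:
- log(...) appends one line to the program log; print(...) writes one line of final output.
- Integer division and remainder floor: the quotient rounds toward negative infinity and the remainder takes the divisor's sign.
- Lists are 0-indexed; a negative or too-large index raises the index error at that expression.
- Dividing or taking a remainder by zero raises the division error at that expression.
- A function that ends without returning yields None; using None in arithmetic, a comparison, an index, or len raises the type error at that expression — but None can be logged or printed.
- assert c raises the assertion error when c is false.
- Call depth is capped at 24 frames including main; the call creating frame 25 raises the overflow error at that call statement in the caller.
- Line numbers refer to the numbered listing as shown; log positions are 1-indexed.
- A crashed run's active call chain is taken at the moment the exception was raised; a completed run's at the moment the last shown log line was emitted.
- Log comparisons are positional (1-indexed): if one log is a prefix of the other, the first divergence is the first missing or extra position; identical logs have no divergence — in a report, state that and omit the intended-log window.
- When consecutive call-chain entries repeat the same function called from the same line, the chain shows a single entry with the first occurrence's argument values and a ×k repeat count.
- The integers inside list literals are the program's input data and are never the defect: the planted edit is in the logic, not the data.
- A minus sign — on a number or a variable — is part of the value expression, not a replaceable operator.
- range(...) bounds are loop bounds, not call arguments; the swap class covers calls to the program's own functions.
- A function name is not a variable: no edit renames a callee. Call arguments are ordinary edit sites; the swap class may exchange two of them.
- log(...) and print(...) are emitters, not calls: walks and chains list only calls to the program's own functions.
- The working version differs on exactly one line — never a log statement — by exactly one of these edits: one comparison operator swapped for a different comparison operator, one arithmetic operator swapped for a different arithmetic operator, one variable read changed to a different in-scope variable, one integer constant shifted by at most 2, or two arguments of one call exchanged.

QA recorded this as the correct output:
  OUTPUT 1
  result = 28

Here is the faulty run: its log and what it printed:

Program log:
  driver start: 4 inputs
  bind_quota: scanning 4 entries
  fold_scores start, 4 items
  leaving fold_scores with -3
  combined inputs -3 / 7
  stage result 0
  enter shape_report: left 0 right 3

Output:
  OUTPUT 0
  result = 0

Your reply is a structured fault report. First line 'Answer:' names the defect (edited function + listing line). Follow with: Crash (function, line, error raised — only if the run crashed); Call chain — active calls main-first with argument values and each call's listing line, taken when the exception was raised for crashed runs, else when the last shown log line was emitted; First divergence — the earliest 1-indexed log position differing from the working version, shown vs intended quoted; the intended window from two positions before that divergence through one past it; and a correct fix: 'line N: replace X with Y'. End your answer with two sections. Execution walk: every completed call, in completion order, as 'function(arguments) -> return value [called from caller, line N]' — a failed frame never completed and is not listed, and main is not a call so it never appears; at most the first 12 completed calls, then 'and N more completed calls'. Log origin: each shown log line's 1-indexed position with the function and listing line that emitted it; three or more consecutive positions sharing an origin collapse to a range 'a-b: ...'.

Answer: the defect is in settle_round at line 2.
The tell: The earliest visible damage is log position 6 — 'stage result 0' rather than the intended 'level 7, partial 0'.
Call chain: main -> shape_report(0, 3) (called at line 35).
First divergence: position 6; shown 'stage result 0' vs intended 'level 7, partial 0'.
Intended log window:
  4: leaving fold_scores with -3
  5: combined inputs -3 / 7
  6: level 7, partial 0
  7: level 6, partial 7
Execution walk:
  fold_scores([6, 11, 3, -3]) -> -3  [called from bind_quota, line 18]
  settle_round(7, 0) -> 0  [called from bind_quota, line 21]
  bind_quota([6, 11, 3, -3]) -> 0  [called from main, line 33]
  shape_report(0, 3) -> 0  [called from main, line 35]
Origin of each log line:
  1: logged in main at line 32
  2: logged in bind_quota at line 17
  3: logged in fold_scores at line 8
  4: logged in fold_scores at line 13
  5: logged in bind_quota at line 20
  6: logged in main at line 34
  7: logged in shape_report at line 24
A correct fix: line 2: replace `!=` with `<=`.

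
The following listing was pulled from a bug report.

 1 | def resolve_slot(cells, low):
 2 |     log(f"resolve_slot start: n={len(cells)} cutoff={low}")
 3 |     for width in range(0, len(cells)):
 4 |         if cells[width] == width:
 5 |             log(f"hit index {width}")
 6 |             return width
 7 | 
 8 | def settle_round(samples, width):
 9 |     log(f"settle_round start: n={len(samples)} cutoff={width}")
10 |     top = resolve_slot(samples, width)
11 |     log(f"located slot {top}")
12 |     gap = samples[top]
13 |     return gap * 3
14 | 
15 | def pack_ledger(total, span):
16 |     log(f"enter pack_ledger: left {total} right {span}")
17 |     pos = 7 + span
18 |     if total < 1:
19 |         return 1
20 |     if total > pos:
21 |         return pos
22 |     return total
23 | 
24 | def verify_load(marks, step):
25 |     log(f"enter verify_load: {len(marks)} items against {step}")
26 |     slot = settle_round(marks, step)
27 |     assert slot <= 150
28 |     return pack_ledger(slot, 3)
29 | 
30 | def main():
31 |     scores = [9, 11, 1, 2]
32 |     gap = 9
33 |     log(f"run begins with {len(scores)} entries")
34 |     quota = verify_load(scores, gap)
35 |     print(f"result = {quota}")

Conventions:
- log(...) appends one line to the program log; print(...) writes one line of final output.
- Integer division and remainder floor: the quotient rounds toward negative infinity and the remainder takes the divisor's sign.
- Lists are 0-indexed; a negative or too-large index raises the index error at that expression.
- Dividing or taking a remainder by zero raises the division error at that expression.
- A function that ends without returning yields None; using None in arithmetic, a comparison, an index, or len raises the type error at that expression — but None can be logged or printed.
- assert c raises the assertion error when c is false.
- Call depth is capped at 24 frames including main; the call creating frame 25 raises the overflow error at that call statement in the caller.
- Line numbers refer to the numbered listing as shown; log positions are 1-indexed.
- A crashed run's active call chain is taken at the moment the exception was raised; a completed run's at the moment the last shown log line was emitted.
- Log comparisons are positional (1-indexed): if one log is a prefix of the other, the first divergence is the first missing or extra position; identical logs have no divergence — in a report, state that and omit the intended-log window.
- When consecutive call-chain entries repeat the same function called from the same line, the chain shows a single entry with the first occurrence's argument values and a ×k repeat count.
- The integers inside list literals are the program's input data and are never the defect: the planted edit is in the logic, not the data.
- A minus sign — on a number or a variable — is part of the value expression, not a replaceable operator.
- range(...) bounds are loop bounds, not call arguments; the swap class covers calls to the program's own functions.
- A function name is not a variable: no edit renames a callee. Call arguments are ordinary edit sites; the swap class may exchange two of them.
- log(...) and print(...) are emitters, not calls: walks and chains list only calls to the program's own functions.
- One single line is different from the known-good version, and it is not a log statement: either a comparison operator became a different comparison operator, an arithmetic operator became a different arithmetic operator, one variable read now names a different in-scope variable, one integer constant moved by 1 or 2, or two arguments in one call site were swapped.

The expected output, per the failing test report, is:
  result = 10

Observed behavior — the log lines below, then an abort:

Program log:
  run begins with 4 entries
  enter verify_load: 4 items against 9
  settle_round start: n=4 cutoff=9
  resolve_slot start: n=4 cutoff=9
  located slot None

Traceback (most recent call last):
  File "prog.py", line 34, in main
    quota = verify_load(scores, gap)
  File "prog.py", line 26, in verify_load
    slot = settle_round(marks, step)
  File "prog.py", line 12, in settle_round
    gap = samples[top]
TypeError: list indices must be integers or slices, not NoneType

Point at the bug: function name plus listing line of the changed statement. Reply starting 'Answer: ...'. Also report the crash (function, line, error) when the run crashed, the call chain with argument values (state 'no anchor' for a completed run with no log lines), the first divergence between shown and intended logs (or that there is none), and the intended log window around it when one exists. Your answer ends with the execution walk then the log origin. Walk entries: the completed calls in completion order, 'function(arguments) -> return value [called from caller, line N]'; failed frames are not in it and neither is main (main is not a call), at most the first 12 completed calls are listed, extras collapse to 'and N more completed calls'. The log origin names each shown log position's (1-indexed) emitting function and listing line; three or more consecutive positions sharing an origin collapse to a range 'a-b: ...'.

Answer: the defect is in resolve_slot at line 4.
Key fact: The earliest visible damage is log position 5 — 'located slot None' rather than the intended 'hit index 0'.
Crash: settle_round, line 12, TypeError.
Call chain: main -> verify_load([9, 11, 1, 2], 9) (called at line 34) -> settle_round([9, 11, 1, 2], 9) (called at line 26).
First divergence: at position 5 the run shows 'located slot None' where the working version logs 'hit index 0'.
Intended log window:
  3: settle_round start: n=4 cutoff=9
  4: resolve_slot start: n=4 cutoff=9
  5: hit index 0
  6: located slot 0
Execution walk:
  resolve_slot([9, 11, 1, 2], 9) -> None  [called from settle_round, line 10]
Log origins:
  1 — main, line 33
  2 — verify_load, line 25
  3 — settle_round, line 9
  4 — resolve_slot, line 2
  5 — settle_round, line 11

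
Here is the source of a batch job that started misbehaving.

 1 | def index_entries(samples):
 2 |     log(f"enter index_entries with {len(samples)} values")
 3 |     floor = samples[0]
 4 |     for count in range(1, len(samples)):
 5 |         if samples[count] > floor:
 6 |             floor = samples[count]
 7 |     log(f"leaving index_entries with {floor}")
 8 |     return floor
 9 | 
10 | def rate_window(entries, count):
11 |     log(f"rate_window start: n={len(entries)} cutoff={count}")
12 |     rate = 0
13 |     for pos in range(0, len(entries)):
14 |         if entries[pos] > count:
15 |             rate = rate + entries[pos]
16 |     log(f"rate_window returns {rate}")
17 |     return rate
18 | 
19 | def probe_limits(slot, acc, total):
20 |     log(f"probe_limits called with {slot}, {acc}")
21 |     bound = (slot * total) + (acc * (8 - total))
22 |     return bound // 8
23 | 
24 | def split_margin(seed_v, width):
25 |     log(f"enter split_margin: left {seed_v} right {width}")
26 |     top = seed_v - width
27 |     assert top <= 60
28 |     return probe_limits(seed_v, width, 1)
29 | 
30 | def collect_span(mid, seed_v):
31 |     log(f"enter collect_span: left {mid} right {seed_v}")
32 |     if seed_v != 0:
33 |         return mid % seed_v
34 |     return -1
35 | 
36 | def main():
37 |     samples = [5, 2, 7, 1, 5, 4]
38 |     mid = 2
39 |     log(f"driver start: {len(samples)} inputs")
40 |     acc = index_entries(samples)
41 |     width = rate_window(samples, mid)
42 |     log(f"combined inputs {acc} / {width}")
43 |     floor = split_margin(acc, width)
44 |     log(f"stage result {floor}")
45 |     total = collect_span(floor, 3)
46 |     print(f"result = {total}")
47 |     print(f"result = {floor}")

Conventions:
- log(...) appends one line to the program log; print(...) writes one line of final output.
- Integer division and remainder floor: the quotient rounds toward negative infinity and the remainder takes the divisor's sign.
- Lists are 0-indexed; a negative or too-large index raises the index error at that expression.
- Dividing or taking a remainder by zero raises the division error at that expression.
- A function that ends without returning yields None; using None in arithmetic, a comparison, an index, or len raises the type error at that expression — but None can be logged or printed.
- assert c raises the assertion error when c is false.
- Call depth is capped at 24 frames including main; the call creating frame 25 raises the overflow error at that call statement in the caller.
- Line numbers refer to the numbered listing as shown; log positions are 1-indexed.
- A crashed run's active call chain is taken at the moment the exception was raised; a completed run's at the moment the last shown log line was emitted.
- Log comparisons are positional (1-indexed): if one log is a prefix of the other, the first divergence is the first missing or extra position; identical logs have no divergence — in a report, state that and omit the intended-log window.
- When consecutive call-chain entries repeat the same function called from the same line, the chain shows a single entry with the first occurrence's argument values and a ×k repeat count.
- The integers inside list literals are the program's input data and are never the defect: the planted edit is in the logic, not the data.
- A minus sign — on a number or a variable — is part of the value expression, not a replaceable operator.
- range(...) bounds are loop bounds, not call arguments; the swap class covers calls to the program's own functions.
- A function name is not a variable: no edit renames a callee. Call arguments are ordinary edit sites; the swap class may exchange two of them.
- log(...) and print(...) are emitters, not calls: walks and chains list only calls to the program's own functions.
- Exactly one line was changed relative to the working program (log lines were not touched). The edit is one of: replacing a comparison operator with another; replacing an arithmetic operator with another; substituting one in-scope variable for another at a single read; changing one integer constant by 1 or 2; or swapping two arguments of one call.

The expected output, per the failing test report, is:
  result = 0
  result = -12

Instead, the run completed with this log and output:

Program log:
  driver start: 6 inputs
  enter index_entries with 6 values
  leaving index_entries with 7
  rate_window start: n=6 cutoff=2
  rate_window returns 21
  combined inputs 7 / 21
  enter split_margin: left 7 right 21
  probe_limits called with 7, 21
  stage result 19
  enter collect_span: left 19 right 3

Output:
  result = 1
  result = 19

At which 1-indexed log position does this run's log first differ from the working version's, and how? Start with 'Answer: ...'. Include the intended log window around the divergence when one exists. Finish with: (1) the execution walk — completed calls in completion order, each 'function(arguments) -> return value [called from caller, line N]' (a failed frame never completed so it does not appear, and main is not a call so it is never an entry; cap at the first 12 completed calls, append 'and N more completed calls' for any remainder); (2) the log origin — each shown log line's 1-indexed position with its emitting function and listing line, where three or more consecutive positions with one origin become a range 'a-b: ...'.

Answer: position 8; shown 'probe_limits called with 7, 21' vs intended 'probe_limits called with 7, -14'.
Intended log window:
  6: combined inputs 7 / 21
  7: enter split_margin: left 7 right 21
  8: probe_limits called with 7, -14
  9: stage result -12
Execution walk:
  index_entries([5, 2, 7, 1, 5, 4]) -> 7  [called from main, line 40]
  rate_window([5, 2, 7, 1, 5, 4], 2) -> 21  [called from main, line 41]
  probe_limits(7, 21, 1) -> 19  [called from split_margin, line 28]
  split_margin(7, 21) -> 19  [called from main, line 43]
  collect_span(19, 3) -> 1  [called from main, line 45]
Log origins:
  1: emitted by main (line 39)
  2: emitted by index_entries (line 2)
  3: emitted by index_entries (line 7)
  4: emitted by rate_window (line 11)
  5: emitted by rate_window (line 16)
  6: emitted by main (line 42)
  7: emitted by split_margin (line 25)
  8: emitted by probe_limits (line 20)
  9: emitted by main (line 44)
  10: emitted by collect_span (line 31)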